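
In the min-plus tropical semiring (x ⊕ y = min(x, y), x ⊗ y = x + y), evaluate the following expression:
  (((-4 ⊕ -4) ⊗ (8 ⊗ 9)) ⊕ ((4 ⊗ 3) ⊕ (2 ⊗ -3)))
(((-4 ⊕ -4) ⊗ (8 ⊗ 9)) ⊕ ((4 ⊗ 3) ⊕ (2 ⊗ -3))) = -1

Expand innermost to outermost. Recall ⊕ takes the minimum of its arguments and ⊗ takes their sum. Working out the expression (((-4 ⊕ -4) ⊗ (8 ⊗ 9)) ⊕ ((4 ⊗ 3) ⊕ (2 ⊗ -3))) gives -1.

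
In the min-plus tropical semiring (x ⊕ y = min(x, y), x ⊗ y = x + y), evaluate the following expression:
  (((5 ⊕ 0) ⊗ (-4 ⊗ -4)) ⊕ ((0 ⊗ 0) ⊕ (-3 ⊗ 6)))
(((5 ⊕ 0) ⊗ (-4 ⊗ -4)) ⊕ ((0 ⊗ 0) ⊕ (-3 ⊗ 6))) = -8

Expand innermost to outermost. Recall ⊕ takes the minimum of its arguments and ⊗ takes their sum. Working out the expression (((5 ⊕ 0) ⊗ (-4 ⊗ -4)) ⊕ ((0 ⊗ 0) ⊕ (-3 ⊗ 6))) gives -8.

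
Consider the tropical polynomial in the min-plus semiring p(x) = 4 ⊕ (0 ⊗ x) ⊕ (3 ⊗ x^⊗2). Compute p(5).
p(5) = 4

A tropical monomial a ⊗ x^⊗i evaluates to a + i · x. Evaluating each term at x = 5:
  Term 0 contributes 4 + 0 · 5 = 4
  Term 1 contributes 0 + 1 · 5 = 5
  Term 2 contributes 3 + 2 · 5 = 13
p(5) = ⊕ of these = min[4, 5, 13] = 4.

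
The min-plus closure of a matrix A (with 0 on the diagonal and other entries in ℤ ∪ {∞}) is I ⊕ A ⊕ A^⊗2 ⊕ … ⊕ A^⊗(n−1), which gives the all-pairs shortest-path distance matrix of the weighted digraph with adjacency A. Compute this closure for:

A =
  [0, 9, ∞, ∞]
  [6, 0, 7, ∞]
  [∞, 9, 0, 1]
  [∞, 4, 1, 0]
Closure =
  [0, 9, 16, 17]
  [6, 0, 7, 8]
  [11, 5, 0, 1]
  [10, 4, 1, 0]

This is the Floyd-Warshall all-pairs shortest-path computation. For each intermediate vertex k = 0, 1, …, 3, update dist[i][j] ← min(dist[i][j], dist[i][k] + dist[k][j]). The final matrix gives, for each (i, j), the minimum total weight of any directed path from i to j (possibly empty when i = j).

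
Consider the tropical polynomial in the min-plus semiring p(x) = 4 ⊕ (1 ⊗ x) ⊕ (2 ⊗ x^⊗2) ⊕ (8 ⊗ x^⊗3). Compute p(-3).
p(-3) = -4

A tropical monomial a ⊗ x^⊗i evaluates to a + i · x. Evaluating each term at x = -3:
  Term 0 contributes 4 + 0 · -3 = 4
  Term 1 contributes 1 + 1 · -3 = -2
  Term 2 contributes 2 + 2 · -3 = -4
  Term 3 contributes 8 + 3 · -3 = -1
p(-3) = ⊕ of these = min[4, -2, -4, -1] = -4.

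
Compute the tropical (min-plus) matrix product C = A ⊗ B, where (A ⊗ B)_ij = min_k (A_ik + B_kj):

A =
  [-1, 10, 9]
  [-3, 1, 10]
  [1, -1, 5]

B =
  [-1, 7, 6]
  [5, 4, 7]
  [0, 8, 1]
A ⊗ B =
  [-2, 6, 5]
  [-4, 4, 3]
  [0, 3, 6]

Apply the min-plus product entry-by-entry:
  C[0][0] = min over k of (A[0][0] + B[0][0] = -1 + -1 = -2, A[0][1] + B[1][0] = 10 + 5 = 15, A[0][2] + B[2][0] = 9 + 0 = 9) = -2 (attained at k = 0)
  C[0][1] = min over k of (A[0][0] + B[0][1] = -1 + 7 = 6, A[0][1] + B[1][1] = 10 + 4 = 14, A[0][2] + B[2][1] = 9 + 8 = 17) = 6 (attained at k = 0)
  C[0][2] = min over k of (A[0][0] + B[0][2] = -1 + 6 = 5, A[0][1] + B[1][2] = 10 + 7 = 17, A[0][2] + B[2][2] = 9 + 1 = 10) = 5 (attained at k = 0)
  C[1][0] = min over k of (A[1][0] + B[0][0] = -3 + -1 = -4, A[1][1] + B[1][0] = 1 + 5 = 6, A[1][2] + B[2][0] = 10 + 0 = 10) = -4 (attained at k = 0)
  C[1][1] = min over k of (A[1][0] + B[0][1] = -3 + 7 = 4, A[1][1] + B[1][1] = 1 + 4 = 5, A[1][2] + B[2][1] = 10 + 8 = 18) = 4 (attained at k = 0)
  C[1][2] = min over k of (A[1][0] + B[0][2] = -3 + 6 = 3, A[1][1] + B[1][2] = 1 + 7 = 8, A[1][2] + B[2][2] = 10 + 1 = 11) = 3 (attained at k = 0)
  C[2][0] = min over k of (A[2][0] + B[0][0] = 1 + -1 = 0, A[2][1] + B[1][0] = -1 + 5 = 4, A[2][2] + B[2][0] = 5 + 0 = 5) = 0 (attained at k = 0)
  C[2][1] = min over k of (A[2][0] + B[0][1] = 1 + 7 = 8, A[2][1] + B[1][1] = -1 + 4 = 3, A[2][2] + B[2][1] = 5 + 8 = 13) = 3 (attained at k = 1)
  C[2][2] = min over k of (A[2][0] + B[0][2] = 1 + 6 = 7, A[2][1] + B[1][2] = -1 + 7 = 6, A[2][2] + B[2][2] = 5 + 1 = 6) = 6 (attained at k = 1)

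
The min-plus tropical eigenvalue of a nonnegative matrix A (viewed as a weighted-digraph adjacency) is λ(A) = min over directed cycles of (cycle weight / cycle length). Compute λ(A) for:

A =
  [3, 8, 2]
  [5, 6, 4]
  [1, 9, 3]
λ(A) = 3/2

Enumerate directed cycles and compute their means (weight / length). Sample:
  cycle 0 → 0: weight = 3, length = 1, mean = 3/1 ≈ 3.000
  cycle 1 → 1: weight = 6, length = 1, mean = 6/1 ≈ 6.000
  cycle 2 → 2: weight = 3, length = 1, mean = 3/1 ≈ 3.000
  cycle 0 → 1 → 0: weight = 13, length = 2, mean = 13/2 ≈ 6.500
  cycle 0 → 2 → 0: weight = 3, length = 2, mean = 3/2 ≈ 1.500
  cycle 1 → 0 → 1: weight = 13, length = 2, mean = 13/2 ≈ 6.500
Minimum mean = 1.500, attained e.g. along the cycle 0 → 2 → 0 with weight 3 and length 2. So λ(A) = 3/2 = 3/2.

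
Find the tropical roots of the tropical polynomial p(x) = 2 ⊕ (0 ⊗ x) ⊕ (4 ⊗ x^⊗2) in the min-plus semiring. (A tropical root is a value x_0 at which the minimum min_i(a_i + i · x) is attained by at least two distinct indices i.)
Roots: {-4, 2}

Each tropical root is a break point of the lower envelope of the lines y = a_i + i · x (there are 3 lines, with slopes 0, 1, ..., 2). Only the lines that attain the minimum somewhere contribute to roots; other lines are dominated. Here the surviving (envelope) indices are i = 2, i = 1, i = 0.
Intersections between consecutive envelope lines give the roots: for adjacent envelope indices i < j the intersection is x = (a_i − a_j) / (j − i). Reading off the sorted break points: {-4, 2}.
Verification: at each break x_0, at least two indices attain the minimum of min_i(a_i + i · x_0).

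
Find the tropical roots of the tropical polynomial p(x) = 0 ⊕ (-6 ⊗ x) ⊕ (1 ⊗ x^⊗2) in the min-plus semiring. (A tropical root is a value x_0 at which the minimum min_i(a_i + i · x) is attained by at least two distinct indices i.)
Roots: {-7, 6}

Each tropical root is a break point of the lower envelope of the lines y = a_i + i · x (there are 3 lines, with slopes 0, 1, ..., 2). Only the lines that attain the minimum somewhere contribute to roots; other lines are dominated. Here the surviving (envelope) indices are i = 2, i = 1, i = 0.
Intersections between consecutive envelope lines give the roots: for adjacent envelope indices i < j the intersection is x = (a_i − a_j) / (j − i). Reading off the sorted break points: {-7, 6}.
Verification: at each break x_0, at least two indices attain the minimum of min_i(a_i + i · x_0).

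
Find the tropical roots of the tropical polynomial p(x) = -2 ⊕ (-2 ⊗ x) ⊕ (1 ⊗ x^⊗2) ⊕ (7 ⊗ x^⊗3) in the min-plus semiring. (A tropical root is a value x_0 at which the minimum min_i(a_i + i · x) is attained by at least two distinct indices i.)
Roots: {-6, -3, 0}

Each tropical root is a break point of the lower envelope of the lines y = a_i + i · x (there are 4 lines, with slopes 0, 1, ..., 3). Only the lines that attain the minimum somewhere contribute to roots; other lines are dominated. Here the surviving (envelope) indices are i = 3, i = 2, i = 1, i = 0.
Intersections between consecutive envelope lines give the roots: for adjacent envelope indices i < j the intersection is x = (a_i − a_j) / (j − i). Reading off the sorted break points: {-6, -3, 0}.
Verification: at each break x_0, at least two indices attain the minimum of min_i(a_i + i · x_0).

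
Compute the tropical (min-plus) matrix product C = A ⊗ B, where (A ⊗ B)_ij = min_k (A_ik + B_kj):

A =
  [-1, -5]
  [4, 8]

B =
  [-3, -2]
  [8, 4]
A ⊗ B =
  [-4, -3]
  [1, 2]

Apply the min-plus product entry-by-entry:
  C[0][0] = min over k of (A[0][0] + B[0][0] = -1 + -3 = -4, A[0][1] + B[1][0] = -5 + 8 = 3) = -4 (attained at k = 0)
  C[0][1] = min over k of (A[0][0] + B[0][1] = -1 + -2 = -3, A[0][1] + B[1][1] = -5 + 4 = -1) = -3 (attained at k = 0)
  C[1][0] = min over k of (A[1][0] + B[0][0] = 4 + -3 = 1, A[1][1] + B[1][0] = 8 + 8 = 16) = 1 (attained at k = 0)
  C[1][1] = min over k of (A[1][0] + B[0][1] = 4 + -2 = 2, A[1][1] + B[1][1] = 8 + 4 = 12) = 2 (attained at k = 0)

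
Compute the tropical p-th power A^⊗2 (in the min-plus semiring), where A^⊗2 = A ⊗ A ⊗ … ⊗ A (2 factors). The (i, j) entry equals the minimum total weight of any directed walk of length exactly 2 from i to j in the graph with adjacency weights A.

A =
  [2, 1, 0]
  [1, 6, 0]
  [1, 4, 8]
A^⊗2 =
  [1, 3, 1]
  [1, 2, 1]
  [3, 2, 1]

Each entry (A^⊗2)_ij equals the minimum over all length-2 walks i = v_0 → v_1 → … → v_2 = j of Σ_t A[v_t][v_{t+1}]. For example, for (i, j) = (0, 2) we minimise over 3 possible intermediate vertex sequences; the minimum is 1, attained along the walk 0 → 1 → 2.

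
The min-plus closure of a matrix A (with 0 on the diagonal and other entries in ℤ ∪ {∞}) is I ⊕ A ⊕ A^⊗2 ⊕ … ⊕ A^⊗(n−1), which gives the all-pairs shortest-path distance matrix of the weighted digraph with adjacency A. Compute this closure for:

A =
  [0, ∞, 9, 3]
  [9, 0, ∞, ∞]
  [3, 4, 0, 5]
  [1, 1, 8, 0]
Closure =
  [0, 4, 9, 3]
  [9, 0, 18, 12]
  [3, 4, 0, 5]
  [1, 1, 8, 0]

This is the Floyd-Warshall all-pairs shortest-path computation. For each intermediate vertex k = 0, 1, …, 3, update dist[i][j] ← min(dist[i][j], dist[i][k] + dist[k][j]). The final matrix gives, for each (i, j), the minimum total weight of any directed path from i to j (possibly empty when i = j).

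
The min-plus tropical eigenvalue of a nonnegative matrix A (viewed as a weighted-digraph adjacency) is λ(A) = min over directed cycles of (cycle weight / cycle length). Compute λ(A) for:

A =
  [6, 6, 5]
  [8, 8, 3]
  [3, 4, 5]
λ(A) = 7/2

Enumerate directed cycles and compute their means (weight / length). Sample:
  cycle 0 → 0: weight = 6, length = 1, mean = 6/1 ≈ 6.000
  cycle 1 → 1: weight = 8, length = 1, mean = 8/1 ≈ 8.000
  cycle 2 → 2: weight = 5, length = 1, mean = 5/1 ≈ 5.000
  cycle 0 → 1 → 0: weight = 14, length = 2, mean = 14/2 ≈ 7.000
  cycle 0 → 2 → 0: weight = 8, length = 2, mean = 8/2 ≈ 4.000
  cycle 1 → 0 → 1: weight = 14, length = 2, mean = 14/2 ≈ 7.000
Minimum mean = 3.500, attained e.g. along the cycle 1 → 2 → 1 with weight 7 and length 2. So λ(A) = 7/2 = 7/2.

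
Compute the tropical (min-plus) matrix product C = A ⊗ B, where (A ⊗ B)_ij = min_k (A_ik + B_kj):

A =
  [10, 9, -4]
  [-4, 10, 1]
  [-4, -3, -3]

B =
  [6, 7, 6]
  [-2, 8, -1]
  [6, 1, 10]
A ⊗ B =
  [2, -3, 6]
  [2, 2, 2]
  [-5, -2, -4]

Apply the min-plus product entry-by-entry:
  C[0][0] = min over k of (A[0][0] + B[0][0] = 10 + 6 = 16, A[0][1] + B[1][0] = 9 + -2 = 7, A[0][2] + B[2][0] = -4 + 6 = 2) = 2 (attained at k = 2)
  C[0][1] = min over k of (A[0][0] + B[0][1] = 10 + 7 = 17, A[0][1] + B[1][1] = 9 + 8 = 17, A[0][2] + B[2][1] = -4 + 1 = -3) = -3 (attained at k = 2)
  C[0][2] = min over k of (A[0][0] + B[0][2] = 10 + 6 = 16, A[0][1] + B[1][2] = 9 + -1 = 8, A[0][2] + B[2][2] = -4 + 10 = 6) = 6 (attained at k = 2)
  C[1][0] = min over k of (A[1][0] + B[0][0] = -4 + 6 = 2, A[1][1] + B[1][0] = 10 + -2 = 8, A[1][2] + B[2][0] = 1 + 6 = 7) = 2 (attained at k = 0)
  C[1][1] = min over k of (A[1][0] + B[0][1] = -4 + 7 = 3, A[1][1] + B[1][1] = 10 + 8 = 18, A[1][2] + B[2][1] = 1 + 1 = 2) = 2 (attained at k = 2)
  C[1][2] = min over k of (A[1][0] + B[0][2] = -4 + 6 = 2, A[1][1] + B[1][2] = 10 + -1 = 9, A[1][2] + B[2][2] = 1 + 10 = 11) = 2 (attained at k = 0)
  C[2][0] = min over k of (A[2][0] + B[0][0] = -4 + 6 = 2, A[2][1] + B[1][0] = -3 + -2 = -5, A[2][2] + B[2][0] = -3 + 6 = 3) = -5 (attained at k = 1)
  C[2][1] = min over k of (A[2][0] + B[0][1] = -4 + 7 = 3, A[2][1] + B[1][1] = -3 + 8 = 5, A[2][2] + B[2][1] = -3 + 1 = -2) = -2 (attained at k = 2)
  C[2][2] = min over k of (A[2][0] + B[0][2] = -4 + 6 = 2, A[2][1] + B[1][2] = -3 + -1 = -4, A[2][2] + B[2][2] = -3 + 10 = 7) = -4 (attained at k = 1)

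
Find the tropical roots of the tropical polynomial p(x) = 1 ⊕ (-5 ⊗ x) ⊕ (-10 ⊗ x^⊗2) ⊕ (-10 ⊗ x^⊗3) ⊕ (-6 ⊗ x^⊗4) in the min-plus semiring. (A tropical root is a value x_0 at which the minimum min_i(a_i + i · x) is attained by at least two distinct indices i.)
Roots: {-4, 0, 5, 6}

Each tropical root is a break point of the lower envelope of the lines y = a_i + i · x (there are 5 lines, with slopes 0, 1, ..., 4). Only the lines that attain the minimum somewhere contribute to roots; other lines are dominated. Here the surviving (envelope) indices are i = 4, i = 3, i = 2, i = 1, i = 0.
Intersections between consecutive envelope lines give the roots: for adjacent envelope indices i < j the intersection is x = (a_i − a_j) / (j − i). Reading off the sorted break points: {-4, 0, 5, 6}.
Verification: at each break x_0, at least two indices attain the minimum of min_i(a_i + i · x_0).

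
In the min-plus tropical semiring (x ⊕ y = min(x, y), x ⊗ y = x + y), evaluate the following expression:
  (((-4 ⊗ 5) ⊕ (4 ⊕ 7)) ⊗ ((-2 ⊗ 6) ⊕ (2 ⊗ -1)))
(((-4 ⊗ 5) ⊕ (4 ⊕ 7)) ⊗ ((-2 ⊗ 6) ⊕ (2 ⊗ -1))) = 2

Expand innermost to outermost. Recall ⊕ takes the minimum of its arguments and ⊗ takes their sum. Working out the expression (((-4 ⊗ 5) ⊕ (4 ⊕ 7)) ⊗ ((-2 ⊗ 6) ⊕ (2 ⊗ -1))) gives 2.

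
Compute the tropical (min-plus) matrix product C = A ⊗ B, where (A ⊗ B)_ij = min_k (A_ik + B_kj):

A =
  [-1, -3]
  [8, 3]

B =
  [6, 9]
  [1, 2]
A ⊗ B =
  [-2, -1]
  [4, 5]

Apply the min-plus product entry-by-entry:
  C[0][0] = min over k of (A[0][0] + B[0][0] = -1 + 6 = 5, A[0][1] + B[1][0] = -3 + 1 = -2) = -2 (attained at k = 1)
  C[0][1] = min over k of (A[0][0] + B[0][1] = -1 + 9 = 8, A[0][1] + B[1][1] = -3 + 2 = -1) = -1 (attained at k = 1)
  C[1][0] = min over k of (A[1][0] + B[0][0] = 8 + 6 = 14, A[1][1] + B[1][0] = 3 + 1 = 4) = 4 (attained at k = 1)
  C[1][1] = min over k of (A[1][0] + B[0][1] = 8 + 9 = 17, A[1][1] + B[1][1] = 3 + 2 = 5) = 5 (attained at k = 1)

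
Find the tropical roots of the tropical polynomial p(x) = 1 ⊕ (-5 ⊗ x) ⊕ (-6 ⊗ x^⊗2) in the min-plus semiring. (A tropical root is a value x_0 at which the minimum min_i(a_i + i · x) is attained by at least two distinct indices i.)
Roots: {1, 6}

Each tropical root is a break point of the lower envelope of the lines y = a_i + i · x (there are 3 lines, with slopes 0, 1, ..., 2). Only the lines that attain the minimum somewhere contribute to roots; other lines are dominated. Here the surviving (envelope) indices are i = 2, i = 1, i = 0.
Intersections between consecutive envelope lines give the roots: for adjacent envelope indices i < j the intersection is x = (a_i − a_j) / (j − i). Reading off the sorted break points: {1, 6}.
Verification: at each break x_0, at least two indices attain the minimum of min_i(a_i + i · x_0).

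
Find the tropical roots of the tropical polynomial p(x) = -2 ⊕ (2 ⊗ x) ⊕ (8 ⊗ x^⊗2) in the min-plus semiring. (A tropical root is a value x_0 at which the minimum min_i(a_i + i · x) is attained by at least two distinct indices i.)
Roots: {-6, -4}

Each tropical root is a break point of the lower envelope of the lines y = a_i + i · x (there are 3 lines, with slopes 0, 1, ..., 2). Only the lines that attain the minimum somewhere contribute to roots; other lines are dominated. Here the surviving (envelope) indices are i = 2, i = 1, i = 0.
Intersections between consecutive envelope lines give the roots: for adjacent envelope indices i < j the intersection is x = (a_i − a_j) / (j − i). Reading off the sorted break points: {-6, -4}.
Verification: at each break x_0, at least two indices attain the minimum of min_i(a_i + i · x_0).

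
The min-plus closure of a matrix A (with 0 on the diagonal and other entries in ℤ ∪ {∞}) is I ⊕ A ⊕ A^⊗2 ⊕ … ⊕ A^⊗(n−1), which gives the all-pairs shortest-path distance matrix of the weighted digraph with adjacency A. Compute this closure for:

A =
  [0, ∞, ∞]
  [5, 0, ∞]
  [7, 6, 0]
Closure =
  [0, ∞, ∞]
  [5, 0, ∞]
  [7, 6, 0]

This is the Floyd-Warshall all-pairs shortest-path computation. For each intermediate vertex k = 0, 1, …, 2, update dist[i][j] ← min(dist[i][j], dist[i][k] + dist[k][j]). The final matrix gives, for each (i, j), the minimum total weight of any directed path from i to j (possibly empty when i = j).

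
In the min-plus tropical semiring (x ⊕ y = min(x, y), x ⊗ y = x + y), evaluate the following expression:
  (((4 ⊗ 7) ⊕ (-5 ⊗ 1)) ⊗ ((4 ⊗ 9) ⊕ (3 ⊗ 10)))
(((4 ⊗ 7) ⊕ (-5 ⊗ 1)) ⊗ ((4 ⊗ 9) ⊕ (3 ⊗ 10))) = 9

Expand innermost to outermost. Recall ⊕ takes the minimum of its arguments and ⊗ takes their sum. Working out the expression (((4 ⊗ 7) ⊕ (-5 ⊗ 1)) ⊗ ((4 ⊗ 9) ⊕ (3 ⊗ 10))) gives 9.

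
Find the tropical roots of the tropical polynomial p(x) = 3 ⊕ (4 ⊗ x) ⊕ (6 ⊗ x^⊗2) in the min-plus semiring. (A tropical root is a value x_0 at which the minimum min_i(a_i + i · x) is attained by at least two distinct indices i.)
Roots: {-2, -1}

Each tropical root is a break point of the lower envelope of the lines y = a_i + i · x (there are 3 lines, with slopes 0, 1, ..., 2). Only the lines that attain the minimum somewhere contribute to roots; other lines are dominated. Here the surviving (envelope) indices are i = 2, i = 1, i = 0.
Intersections between consecutive envelope lines give the roots: for adjacent envelope indices i < j the intersection is x = (a_i − a_j) / (j − i). Reading off the sorted break points: {-2, -1}.
Verification: at each break x_0, at least two indices attain the minimum of min_i(a_i + i · x_0).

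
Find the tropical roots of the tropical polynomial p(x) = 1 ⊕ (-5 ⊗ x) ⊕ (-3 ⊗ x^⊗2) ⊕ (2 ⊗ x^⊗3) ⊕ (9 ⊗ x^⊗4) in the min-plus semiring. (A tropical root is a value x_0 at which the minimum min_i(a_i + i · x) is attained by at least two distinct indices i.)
Roots: {-7, -5, -2, 6}

Each tropical root is a break point of the lower envelope of the lines y = a_i + i · x (there are 5 lines, with slopes 0, 1, ..., 4). Only the lines that attain the minimum somewhere contribute to roots; other lines are dominated. Here the surviving (envelope) indices are i = 4, i = 3, i = 2, i = 1, i = 0.
Intersections between consecutive envelope lines give the roots: for adjacent envelope indices i < j the intersection is x = (a_i − a_j) / (j − i). Reading off the sorted break points: {-7, -5, -2, 6}.
Verification: at each break x_0, at least two indices attain the minimum of min_i(a_i + i · x_0).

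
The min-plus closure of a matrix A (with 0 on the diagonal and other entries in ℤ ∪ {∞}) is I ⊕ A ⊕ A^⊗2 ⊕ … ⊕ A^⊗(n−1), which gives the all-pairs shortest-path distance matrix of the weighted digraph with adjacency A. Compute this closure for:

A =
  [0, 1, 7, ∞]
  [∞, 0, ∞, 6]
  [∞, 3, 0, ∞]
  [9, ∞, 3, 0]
Closure =
  [0, 1, 7, 7]
  [15, 0, 9, 6]
  [18, 3, 0, 9]
  [9, 6, 3, 0]

This is the Floyd-Warshall all-pairs shortest-path computation. For each intermediate vertex k = 0, 1, …, 3, update dist[i][j] ← min(dist[i][j], dist[i][k] + dist[k][j]). The final matrix gives, for each (i, j), the minimum total weight of any directed path from i to j (possibly empty when i = j).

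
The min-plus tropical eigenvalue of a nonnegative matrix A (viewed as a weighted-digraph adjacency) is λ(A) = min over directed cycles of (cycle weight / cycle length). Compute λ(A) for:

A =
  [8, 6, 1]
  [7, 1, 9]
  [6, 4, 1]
λ(A) = 1

Enumerate directed cycles and compute their means (weight / length). Sample:
  cycle 0 → 0: weight = 8, length = 1, mean = 8/1 ≈ 8.000
  cycle 1 → 1: weight = 1, length = 1, mean = 1/1 ≈ 1.000
  cycle 2 → 2: weight = 1, length = 1, mean = 1/1 ≈ 1.000
  cycle 0 → 1 → 0: weight = 13, length = 2, mean = 13/2 ≈ 6.500
  cycle 0 → 2 → 0: weight = 7, length = 2, mean = 7/2 ≈ 3.500
  cycle 1 → 0 → 1: weight = 13, length = 2, mean = 13/2 ≈ 6.500
Minimum mean = 1.000, attained e.g. along the cycle 1 → 1 with weight 1 and length 1. So λ(A) = 1/1 = 1.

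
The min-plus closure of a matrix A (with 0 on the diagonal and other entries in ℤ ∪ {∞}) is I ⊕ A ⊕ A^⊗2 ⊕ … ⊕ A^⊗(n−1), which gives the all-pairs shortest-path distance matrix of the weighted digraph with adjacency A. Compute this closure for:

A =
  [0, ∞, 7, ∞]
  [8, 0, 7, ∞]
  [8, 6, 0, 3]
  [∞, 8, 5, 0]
Closure =
  [0, 13, 7, 10]
  [8, 0, 7, 10]
  [8, 6, 0, 3]
  [13, 8, 5, 0]

This is the Floyd-Warshall all-pairs shortest-path computation. For each intermediate vertex k = 0, 1, …, 3, update dist[i][j] ← min(dist[i][j], dist[i][k] + dist[k][j]). The final matrix gives, for each (i, j), the minimum total weight of any directed path from i to j (possibly empty when i = j).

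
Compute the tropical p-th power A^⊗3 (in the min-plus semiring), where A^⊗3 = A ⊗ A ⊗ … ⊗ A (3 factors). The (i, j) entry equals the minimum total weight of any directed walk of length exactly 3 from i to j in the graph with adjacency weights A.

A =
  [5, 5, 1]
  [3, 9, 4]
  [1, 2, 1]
A^⊗3 =
  [3, 4, 3]
  [5, 6, 5]
  [3, 4, 3]

Each entry (A^⊗3)_ij equals the minimum over all length-3 walks i = v_0 → v_1 → … → v_3 = j of Σ_t A[v_t][v_{t+1}]. For example, for (i, j) = (0, 2) we minimise over 9 possible intermediate vertex sequences; the minimum is 3, attained along the walk 0 → 2 → 0 → 2.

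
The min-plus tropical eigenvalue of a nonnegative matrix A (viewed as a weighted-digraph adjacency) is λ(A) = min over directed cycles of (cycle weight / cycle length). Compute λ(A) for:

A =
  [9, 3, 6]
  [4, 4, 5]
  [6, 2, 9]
λ(A) = 7/2

Enumerate directed cycles and compute their means (weight / length). Sample:
  cycle 0 → 0: weight = 9, length = 1, mean = 9/1 ≈ 9.000
  cycle 1 → 1: weight = 4, length = 1, mean = 4/1 ≈ 4.000
  cycle 2 → 2: weight = 9, length = 1, mean = 9/1 ≈ 9.000
  cycle 0 → 1 → 0: weight = 7, length = 2, mean = 7/2 ≈ 3.500
  cycle 0 → 2 → 0: weight = 12, length = 2, mean = 12/2 ≈ 6.000
  cycle 1 → 0 → 1: weight = 7, length = 2, mean = 7/2 ≈ 3.500
Minimum mean = 3.500, attained e.g. along the cycle 0 → 1 → 0 with weight 7 and length 2. So λ(A) = 7/2 = 7/2.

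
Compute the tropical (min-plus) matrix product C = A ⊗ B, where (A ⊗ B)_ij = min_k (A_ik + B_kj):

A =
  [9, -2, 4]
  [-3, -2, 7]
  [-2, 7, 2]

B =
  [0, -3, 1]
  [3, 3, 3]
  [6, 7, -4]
A ⊗ B =
  [1, 1, 0]
  [-3, -6, -2]
  [-2, -5, -2]

Apply the min-plus product entry-by-entry:
  C[0][0] = min over k of (A[0][0] + B[0][0] = 9 + 0 = 9, A[0][1] + B[1][0] = -2 + 3 = 1, A[0][2] + B[2][0] = 4 + 6 = 10) = 1 (attained at k = 1)
  C[0][1] = min over k of (A[0][0] + B[0][1] = 9 + -3 = 6, A[0][1] + B[1][1] = -2 + 3 = 1, A[0][2] + B[2][1] = 4 + 7 = 11) = 1 (attained at k = 1)
  C[0][2] = min over k of (A[0][0] + B[0][2] = 9 + 1 = 10, A[0][1] + B[1][2] = -2 + 3 = 1, A[0][2] + B[2][2] = 4 + -4 = 0) = 0 (attained at k = 2)
  C[1][0] = min over k of (A[1][0] + B[0][0] = -3 + 0 = -3, A[1][1] + B[1][0] = -2 + 3 = 1, A[1][2] + B[2][0] = 7 + 6 = 13) = -3 (attained at k = 0)
  C[1][1] = min over k of (A[1][0] + B[0][1] = -3 + -3 = -6, A[1][1] + B[1][1] = -2 + 3 = 1, A[1][2] + B[2][1] = 7 + 7 = 14) = -6 (attained at k = 0)
  C[1][2] = min over k of (A[1][0] + B[0][2] = -3 + 1 = -2, A[1][1] + B[1][2] = -2 + 3 = 1, A[1][2] + B[2][2] = 7 + -4 = 3) = -2 (attained at k = 0)
  C[2][0] = min over k of (A[2][0] + B[0][0] = -2 + 0 = -2, A[2][1] + B[1][0] = 7 + 3 = 10, A[2][2] + B[2][0] = 2 + 6 = 8) = -2 (attained at k = 0)
  C[2][1] = min over k of (A[2][0] + B[0][1] = -2 + -3 = -5, A[2][1] + B[1][1] = 7 + 3 = 10, A[2][2] + B[2][1] = 2 + 7 = 9) = -5 (attained at k = 0)
  C[2][2] = min over k of (A[2][0] + B[0][2] = -2 + 1 = -1, A[2][1] + B[1][2] = 7 + 3 = 10, A[2][2] + B[2][2] = 2 + -4 = -2) = -2 (attained at k = 2)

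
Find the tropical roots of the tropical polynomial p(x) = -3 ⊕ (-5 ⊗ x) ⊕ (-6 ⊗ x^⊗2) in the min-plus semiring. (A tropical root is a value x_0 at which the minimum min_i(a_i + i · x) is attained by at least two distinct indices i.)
Roots: {1, 2}

Each tropical root is a break point of the lower envelope of the lines y = a_i + i · x (there are 3 lines, with slopes 0, 1, ..., 2). Only the lines that attain the minimum somewhere contribute to roots; other lines are dominated. Here the surviving (envelope) indices are i = 2, i = 1, i = 0.
Intersections between consecutive envelope lines give the roots: for adjacent envelope indices i < j the intersection is x = (a_i − a_j) / (j − i). Reading off the sorted break points: {1, 2}.
Verification: at each break x_0, at least two indices attain the minimum of min_i(a_i + i · x_0).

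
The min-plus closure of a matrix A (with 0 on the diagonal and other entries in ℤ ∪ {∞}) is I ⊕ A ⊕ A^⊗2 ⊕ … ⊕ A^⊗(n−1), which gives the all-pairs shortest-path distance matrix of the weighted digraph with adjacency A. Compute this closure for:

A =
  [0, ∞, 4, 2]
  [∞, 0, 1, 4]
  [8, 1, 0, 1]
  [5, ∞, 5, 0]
Closure =
  [0, 5, 4, 2]
  [7, 0, 1, 2]
  [6, 1, 0, 1]
  [5, 6, 5, 0]

This is the Floyd-Warshall all-pairs shortest-path computation. For each intermediate vertex k = 0, 1, …, 3, update dist[i][j] ← min(dist[i][j], dist[i][k] + dist[k][j]). The final matrix gives, for each (i, j), the minimum total weight of any directed path from i to j (possibly empty when i = j).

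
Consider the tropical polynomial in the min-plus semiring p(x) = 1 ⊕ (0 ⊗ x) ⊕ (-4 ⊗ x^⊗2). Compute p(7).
p(7) = 1

A tropical monomial a ⊗ x^⊗i evaluates to a + i · x. Evaluating each term at x = 7:
  Term 0 contributes 1 + 0 · 7 = 1
  Term 1 contributes 0 + 1 · 7 = 7
  Term 2 contributes -4 + 2 · 7 = 10
p(7) = ⊕ of these = min[1, 7, 10] = 1.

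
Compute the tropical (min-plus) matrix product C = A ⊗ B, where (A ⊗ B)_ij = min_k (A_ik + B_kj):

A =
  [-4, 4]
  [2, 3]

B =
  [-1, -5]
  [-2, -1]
A ⊗ B =
  [-5, -9]
  [1, -3]

Apply the min-plus product entry-by-entry:
  C[0][0] = min over k of (A[0][0] + B[0][0] = -4 + -1 = -5, A[0][1] + B[1][0] = 4 + -2 = 2) = -5 (attained at k = 0)
  C[0][1] = min over k of (A[0][0] + B[0][1] = -4 + -5 = -9, A[0][1] + B[1][1] = 4 + -1 = 3) = -9 (attained at k = 0)
  C[1][0] = min over k of (A[1][0] + B[0][0] = 2 + -1 = 1, A[1][1] + B[1][0] = 3 + -2 = 1) = 1 (attained at k = 0)
  C[1][1] = min over k of (A[1][0] + B[0][1] = 2 + -5 = -3, A[1][1] + B[1][1] = 3 + -1 = 2) = -3 (attained at k = 0)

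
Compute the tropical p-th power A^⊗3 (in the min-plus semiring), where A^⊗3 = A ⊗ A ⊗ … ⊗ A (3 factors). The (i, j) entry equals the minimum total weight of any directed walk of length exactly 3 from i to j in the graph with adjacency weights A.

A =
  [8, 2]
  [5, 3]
A^⊗3 =
  [10, 8]
  [11, 9]

Each entry (A^⊗3)_ij equals the minimum over all length-3 walks i = v_0 → v_1 → … → v_3 = j of Σ_t A[v_t][v_{t+1}]. For example, for (i, j) = (0, 1) we minimise over 4 possible intermediate vertex sequences; the minimum is 8, attained along the walk 0 → 1 → 1 → 1.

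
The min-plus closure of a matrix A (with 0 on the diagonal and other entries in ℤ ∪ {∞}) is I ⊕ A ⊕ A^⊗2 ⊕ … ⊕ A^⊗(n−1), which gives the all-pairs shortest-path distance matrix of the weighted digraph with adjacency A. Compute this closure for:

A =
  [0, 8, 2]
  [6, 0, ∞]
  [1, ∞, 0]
Closure =
  [0, 8, 2]
  [6, 0, 8]
  [1, 9, 0]

This is the Floyd-Warshall all-pairs shortest-path computation. For each intermediate vertex k = 0, 1, …, 2, update dist[i][j] ← min(dist[i][j], dist[i][k] + dist[k][j]). The final matrix gives, for each (i, j), the minimum total weight of any directed path from i to j (possibly empty when i = j).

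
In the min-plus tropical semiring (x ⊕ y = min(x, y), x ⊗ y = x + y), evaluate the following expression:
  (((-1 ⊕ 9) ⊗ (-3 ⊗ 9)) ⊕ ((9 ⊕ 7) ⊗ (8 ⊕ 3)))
(((-1 ⊕ 9) ⊗ (-3 ⊗ 9)) ⊕ ((9 ⊕ 7) ⊗ (8 ⊕ 3))) = 5

Expand innermost to outermost. Recall ⊕ takes the minimum of its arguments and ⊗ takes their sum. Working out the expression (((-1 ⊕ 9) ⊗ (-3 ⊗ 9)) ⊕ ((9 ⊕ 7) ⊗ (8 ⊕ 3))) gives 5.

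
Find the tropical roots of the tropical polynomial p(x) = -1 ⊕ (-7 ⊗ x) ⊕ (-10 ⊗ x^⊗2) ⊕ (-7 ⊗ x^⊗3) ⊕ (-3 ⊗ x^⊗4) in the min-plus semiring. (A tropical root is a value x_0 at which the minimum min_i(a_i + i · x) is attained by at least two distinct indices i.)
Roots: {-4, -3, 3, 6}

Each tropical root is a break point of the lower envelope of the lines y = a_i + i · x (there are 5 lines, with slopes 0, 1, ..., 4). Only the lines that attain the minimum somewhere contribute to roots; other lines are dominated. Here the surviving (envelope) indices are i = 4, i = 3, i = 2, i = 1, i = 0.
Intersections between consecutive envelope lines give the roots: for adjacent envelope indices i < j the intersection is x = (a_i − a_j) / (j − i). Reading off the sorted break points: {-4, -3, 3, 6}.
Verification: at each break x_0, at least two indices attain the minimum of min_i(a_i + i · x_0).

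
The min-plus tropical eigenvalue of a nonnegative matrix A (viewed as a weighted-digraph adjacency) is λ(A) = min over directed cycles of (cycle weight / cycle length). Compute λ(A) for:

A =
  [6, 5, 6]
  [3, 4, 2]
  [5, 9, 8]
λ(A) = 4

Enumerate directed cycles and compute their means (weight / length). Sample:
  cycle 0 → 0: weight = 6, length = 1, mean = 6/1 ≈ 6.000
  cycle 1 → 1: weight = 4, length = 1, mean = 4/1 ≈ 4.000
  cycle 2 → 2: weight = 8, length = 1, mean = 8/1 ≈ 8.000
  cycle 0 → 1 → 0: weight = 8, length = 2, mean = 8/2 ≈ 4.000
  cycle 0 → 2 → 0: weight = 11, length = 2, mean = 11/2 ≈ 5.500
  cycle 1 → 0 → 1: weight = 8, length = 2, mean = 8/2 ≈ 4.000
Minimum mean = 4.000, attained e.g. along the cycle 1 → 1 with weight 4 and length 1. So λ(A) = 4/1 = 4.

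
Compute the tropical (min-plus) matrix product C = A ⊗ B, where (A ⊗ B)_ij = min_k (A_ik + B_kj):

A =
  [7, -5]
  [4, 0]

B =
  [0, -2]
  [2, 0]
A ⊗ B =
  [-3, -5]
  [2, 0]

Apply the min-plus product entry-by-entry:
  C[0][0] = min over k of (A[0][0] + B[0][0] = 7 + 0 = 7, A[0][1] + B[1][0] = -5 + 2 = -3) = -3 (attained at k = 1)
  C[0][1] = min over k of (A[0][0] + B[0][1] = 7 + -2 = 5, A[0][1] + B[1][1] = -5 + 0 = -5) = -5 (attained at k = 1)
  C[1][0] = min over k of (A[1][0] + B[0][0] = 4 + 0 = 4, A[1][1] + B[1][0] = 0 + 2 = 2) = 2 (attained at k = 1)
  C[1][1] = min over k of (A[1][0] + B[0][1] = 4 + -2 = 2, A[1][1] + B[1][1] = 0 + 0 = 0) = 0 (attained at k = 1)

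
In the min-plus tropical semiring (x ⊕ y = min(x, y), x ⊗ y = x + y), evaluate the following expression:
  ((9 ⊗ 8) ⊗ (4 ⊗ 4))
((9 ⊗ 8) ⊗ (4 ⊗ 4)) = 25

Expand innermost to outermost. Recall ⊕ takes the minimum of its arguments and ⊗ takes their sum. Working out the expression ((9 ⊗ 8) ⊗ (4 ⊗ 4)) gives 25.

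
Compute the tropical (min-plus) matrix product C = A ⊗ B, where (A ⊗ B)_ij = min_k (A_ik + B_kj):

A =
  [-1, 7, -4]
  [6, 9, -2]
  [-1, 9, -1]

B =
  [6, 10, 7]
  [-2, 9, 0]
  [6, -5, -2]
A ⊗ B =
  [2, -9, -6]
  [4, -7, -4]
  [5, -6, -3]

Apply the min-plus product entry-by-entry:
  C[0][0] = min over k of (A[0][0] + B[0][0] = -1 + 6 = 5, A[0][1] + B[1][0] = 7 + -2 = 5, A[0][2] + B[2][0] = -4 + 6 = 2) = 2 (attained at k = 2)
  C[0][1] = min over k of (A[0][0] + B[0][1] = -1 + 10 = 9, A[0][1] + B[1][1] = 7 + 9 = 16, A[0][2] + B[2][1] = -4 + -5 = -9) = -9 (attained at k = 2)
  C[0][2] = min over k of (A[0][0] + B[0][2] = -1 + 7 = 6, A[0][1] + B[1][2] = 7 + 0 = 7, A[0][2] + B[2][2] = -4 + -2 = -6) = -6 (attained at k = 2)
  C[1][0] = min over k of (A[1][0] + B[0][0] = 6 + 6 = 12, A[1][1] + B[1][0] = 9 + -2 = 7, A[1][2] + B[2][0] = -2 + 6 = 4) = 4 (attained at k = 2)
  C[1][1] = min over k of (A[1][0] + B[0][1] = 6 + 10 = 16, A[1][1] + B[1][1] = 9 + 9 = 18, A[1][2] + B[2][1] = -2 + -5 = -7) = -7 (attained at k = 2)
  C[1][2] = min over k of (A[1][0] + B[0][2] = 6 + 7 = 13, A[1][1] + B[1][2] = 9 + 0 = 9, A[1][2] + B[2][2] = -2 + -2 = -4) = -4 (attained at k = 2)
  C[2][0] = min over k of (A[2][0] + B[0][0] = -1 + 6 = 5, A[2][1] + B[1][0] = 9 + -2 = 7, A[2][2] + B[2][0] = -1 + 6 = 5) = 5 (attained at k = 0)
  C[2][1] = min over k of (A[2][0] + B[0][1] = -1 + 10 = 9, A[2][1] + B[1][1] = 9 + 9 = 18, A[2][2] + B[2][1] = -1 + -5 = -6) = -6 (attained at k = 2)
  C[2][2] = min over k of (A[2][0] + B[0][2] = -1 + 7 = 6, A[2][1] + B[1][2] = 9 + 0 = 9, A[2][2] + B[2][2] = -1 + -2 = -3) = -3 (attained at k = 2)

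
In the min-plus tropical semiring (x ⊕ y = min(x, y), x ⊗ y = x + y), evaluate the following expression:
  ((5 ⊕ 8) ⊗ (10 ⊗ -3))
((5 ⊕ 8) ⊗ (10 ⊗ -3)) = 12

Expand innermost to outermost. Recall ⊕ takes the minimum of its arguments and ⊗ takes their sum. Working out the expression ((5 ⊕ 8) ⊗ (10 ⊗ -3)) gives 12.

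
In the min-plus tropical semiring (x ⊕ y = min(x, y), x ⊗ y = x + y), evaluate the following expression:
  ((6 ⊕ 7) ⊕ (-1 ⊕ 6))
((6 ⊕ 7) ⊕ (-1 ⊕ 6)) = -1

Expand innermost to outermost. Recall ⊕ takes the minimum of its arguments and ⊗ takes their sum. Working out the expression ((6 ⊕ 7) ⊕ (-1 ⊕ 6)) gives -1.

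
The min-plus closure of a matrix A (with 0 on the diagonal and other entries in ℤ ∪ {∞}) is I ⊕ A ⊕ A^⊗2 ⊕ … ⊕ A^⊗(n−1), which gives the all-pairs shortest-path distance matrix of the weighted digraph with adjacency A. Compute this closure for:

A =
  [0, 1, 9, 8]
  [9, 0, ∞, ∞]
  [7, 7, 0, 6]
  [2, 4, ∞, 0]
Closure =
  [0, 1, 9, 8]
  [9, 0, 18, 17]
  [7, 7, 0, 6]
  [2, 3, 11, 0]

This is the Floyd-Warshall all-pairs shortest-path computation. For each intermediate vertex k = 0, 1, …, 3, update dist[i][j] ← min(dist[i][j], dist[i][k] + dist[k][j]). The final matrix gives, for each (i, j), the minimum total weight of any directed path from i to j (possibly empty when i = j).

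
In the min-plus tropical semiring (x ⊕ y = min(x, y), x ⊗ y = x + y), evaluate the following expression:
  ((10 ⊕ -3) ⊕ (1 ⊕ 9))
((10 ⊕ -3) ⊕ (1 ⊕ 9)) = -3

Expand innermost to outermost. Recall ⊕ takes the minimum of its arguments and ⊗ takes their sum. Working out the expression ((10 ⊕ -3) ⊕ (1 ⊕ 9)) gives -3.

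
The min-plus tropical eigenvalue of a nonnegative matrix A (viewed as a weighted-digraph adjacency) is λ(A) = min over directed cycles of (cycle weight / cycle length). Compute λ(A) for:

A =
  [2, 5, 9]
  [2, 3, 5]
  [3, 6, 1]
λ(A) = 1

Enumerate directed cycles and compute their means (weight / length). Sample:
  cycle 0 → 0: weight = 2, length = 1, mean = 2/1 ≈ 2.000
  cycle 1 → 1: weight = 3, length = 1, mean = 3/1 ≈ 3.000
  cycle 2 → 2: weight = 1, length = 1, mean = 1/1 ≈ 1.000
  cycle 0 → 1 → 0: weight = 7, length = 2, mean = 7/2 ≈ 3.500
  cycle 0 → 2 → 0: weight = 12, length = 2, mean = 12/2 ≈ 6.000
  cycle 1 → 0 → 1: weight = 7, length = 2, mean = 7/2 ≈ 3.500
Minimum mean = 1.000, attained e.g. along the cycle 2 → 2 with weight 1 and length 1. So λ(A) = 1/1 = 1.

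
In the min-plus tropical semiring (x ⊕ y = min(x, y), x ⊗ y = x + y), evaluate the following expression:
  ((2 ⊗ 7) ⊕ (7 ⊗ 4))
((2 ⊗ 7) ⊕ (7 ⊗ 4)) = 9

Expand innermost to outermost. Recall ⊕ takes the minimum of its arguments and ⊗ takes their sum. Working out the expression ((2 ⊗ 7) ⊕ (7 ⊗ 4)) gives 9.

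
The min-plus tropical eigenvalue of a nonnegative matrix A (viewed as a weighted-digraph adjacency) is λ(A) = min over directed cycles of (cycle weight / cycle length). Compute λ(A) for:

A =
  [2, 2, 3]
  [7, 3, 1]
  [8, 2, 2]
λ(A) = 3/2

Enumerate directed cycles and compute their means (weight / length). Sample:
  cycle 0 → 0: weight = 2, length = 1, mean = 2/1 ≈ 2.000
  cycle 1 → 1: weight = 3, length = 1, mean = 3/1 ≈ 3.000
  cycle 2 → 2: weight = 2, length = 1, mean = 2/1 ≈ 2.000
  cycle 0 → 1 → 0: weight = 9, length = 2, mean = 9/2 ≈ 4.500
  cycle 0 → 2 → 0: weight = 11, length = 2, mean = 11/2 ≈ 5.500
  cycle 1 → 0 → 1: weight = 9, length = 2, mean = 9/2 ≈ 4.500
Minimum mean = 1.500, attained e.g. along the cycle 1 → 2 → 1 with weight 3 and length 2. So λ(A) = 3/2 = 3/2.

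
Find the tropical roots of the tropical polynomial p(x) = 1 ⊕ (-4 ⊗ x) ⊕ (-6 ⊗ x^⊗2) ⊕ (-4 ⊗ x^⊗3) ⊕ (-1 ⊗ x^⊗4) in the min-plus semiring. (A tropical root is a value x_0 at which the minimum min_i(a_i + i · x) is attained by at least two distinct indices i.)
Roots: {-3, -2, 2, 5}

Each tropical root is a break point of the lower envelope of the lines y = a_i + i · x (there are 5 lines, with slopes 0, 1, ..., 4). Only the lines that attain the minimum somewhere contribute to roots; other lines are dominated. Here the surviving (envelope) indices are i = 4, i = 3, i = 2, i = 1, i = 0.
Intersections between consecutive envelope lines give the roots: for adjacent envelope indices i < j the intersection is x = (a_i − a_j) / (j − i). Reading off the sorted break points: {-3, -2, 2, 5}.
Verification: at each break x_0, at least two indices attain the minimum of min_i(a_i + i · x_0).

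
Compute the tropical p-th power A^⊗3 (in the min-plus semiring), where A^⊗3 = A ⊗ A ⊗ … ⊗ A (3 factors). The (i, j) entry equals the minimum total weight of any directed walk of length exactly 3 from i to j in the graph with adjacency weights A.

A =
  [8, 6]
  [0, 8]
A^⊗3 =
  [14, 12]
  [6, 14]

Each entry (A^⊗3)_ij equals the minimum over all length-3 walks i = v_0 → v_1 → … → v_3 = j of Σ_t A[v_t][v_{t+1}]. For example, for (i, j) = (0, 1) we minimise over 4 possible intermediate vertex sequences; the minimum is 12, attained along the walk 0 → 1 → 0 → 1.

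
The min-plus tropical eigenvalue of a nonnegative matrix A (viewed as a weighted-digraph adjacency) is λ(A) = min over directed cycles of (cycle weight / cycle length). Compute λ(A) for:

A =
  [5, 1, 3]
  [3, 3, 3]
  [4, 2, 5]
λ(A) = 2

Enumerate directed cycles and compute their means (weight / length). Sample:
  cycle 0 → 0: weight = 5, length = 1, mean = 5/1 ≈ 5.000
  cycle 1 → 1: weight = 3, length = 1, mean = 3/1 ≈ 3.000
  cycle 2 → 2: weight = 5, length = 1, mean = 5/1 ≈ 5.000
  cycle 0 → 1 → 0: weight = 4, length = 2, mean = 4/2 ≈ 2.000
  cycle 0 → 2 → 0: weight = 7, length = 2, mean = 7/2 ≈ 3.500
  cycle 1 → 0 → 1: weight = 4, length = 2, mean = 4/2 ≈ 2.000
Minimum mean = 2.000, attained e.g. along the cycle 0 → 1 → 0 with weight 4 and length 2. So λ(A) = 4/2 = 2.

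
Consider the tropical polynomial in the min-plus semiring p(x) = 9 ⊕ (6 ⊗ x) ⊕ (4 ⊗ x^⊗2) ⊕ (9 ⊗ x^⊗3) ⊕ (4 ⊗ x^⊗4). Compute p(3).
p(3) = 9

A tropical monomial a ⊗ x^⊗i evaluates to a + i · x. Evaluating each term at x = 3:
  Term 0 contributes 9 + 0 · 3 = 9
  Term 1 contributes 6 + 1 · 3 = 9
  Term 2 contributes 4 + 2 · 3 = 10
  Term 3 contributes 9 + 3 · 3 = 18
  Term 4 contributes 4 + 4 · 3 = 16
p(3) = ⊕ of these = min[9, 9, 10, 18, 16] = 9.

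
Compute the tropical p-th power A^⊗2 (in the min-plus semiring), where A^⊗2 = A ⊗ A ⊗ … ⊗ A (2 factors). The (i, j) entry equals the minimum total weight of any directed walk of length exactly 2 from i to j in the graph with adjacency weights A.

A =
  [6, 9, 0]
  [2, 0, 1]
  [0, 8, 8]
A^⊗2 =
  [0, 8, 6]
  [1, 0, 1]
  [6, 8, 0]

Each entry (A^⊗2)_ij equals the minimum over all length-2 walks i = v_0 → v_1 → … → v_2 = j of Σ_t A[v_t][v_{t+1}]. For example, for (i, j) = (0, 2) we minimise over 3 possible intermediate vertex sequences; the minimum is 6, attained along the walk 0 → 0 → 2.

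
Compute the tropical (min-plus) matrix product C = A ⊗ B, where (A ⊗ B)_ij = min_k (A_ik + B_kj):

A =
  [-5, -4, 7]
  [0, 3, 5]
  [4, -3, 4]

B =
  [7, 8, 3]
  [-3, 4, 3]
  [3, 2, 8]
A ⊗ B =
  [-7, 0, -2]
  [0, 7, 3]
  [-6, 1, 0]

Apply the min-plus product entry-by-entry:
  C[0][0] = min over k of (A[0][0] + B[0][0] = -5 + 7 = 2, A[0][1] + B[1][0] = -4 + -3 = -7, A[0][2] + B[2][0] = 7 + 3 = 10) = -7 (attained at k = 1)
  C[0][1] = min over k of (A[0][0] + B[0][1] = -5 + 8 = 3, A[0][1] + B[1][1] = -4 + 4 = 0, A[0][2] + B[2][1] = 7 + 2 = 9) = 0 (attained at k = 1)
  C[0][2] = min over k of (A[0][0] + B[0][2] = -5 + 3 = -2, A[0][1] + B[1][2] = -4 + 3 = -1, A[0][2] + B[2][2] = 7 + 8 = 15) = -2 (attained at k = 0)
  C[1][0] = min over k of (A[1][0] + B[0][0] = 0 + 7 = 7, A[1][1] + B[1][0] = 3 + -3 = 0, A[1][2] + B[2][0] = 5 + 3 = 8) = 0 (attained at k = 1)
  C[1][1] = min over k of (A[1][0] + B[0][1] = 0 + 8 = 8, A[1][1] + B[1][1] = 3 + 4 = 7, A[1][2] + B[2][1] = 5 + 2 = 7) = 7 (attained at k = 1)
  C[1][2] = min over k of (A[1][0] + B[0][2] = 0 + 3 = 3, A[1][1] + B[1][2] = 3 + 3 = 6, A[1][2] + B[2][2] = 5 + 8 = 13) = 3 (attained at k = 0)
  C[2][0] = min over k of (A[2][0] + B[0][0] = 4 + 7 = 11, A[2][1] + B[1][0] = -3 + -3 = -6, A[2][2] + B[2][0] = 4 + 3 = 7) = -6 (attained at k = 1)
  C[2][1] = min over k of (A[2][0] + B[0][1] = 4 + 8 = 12, A[2][1] + B[1][1] = -3 + 4 = 1, A[2][2] + B[2][1] = 4 + 2 = 6) = 1 (attained at k = 1)
  C[2][2] = min over k of (A[2][0] + B[0][2] = 4 + 3 = 7, A[2][1] + B[1][2] = -3 + 3 = 0, A[2][2] + B[2][2] = 4 + 8 = 12) = 0 (attained at k = 1)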